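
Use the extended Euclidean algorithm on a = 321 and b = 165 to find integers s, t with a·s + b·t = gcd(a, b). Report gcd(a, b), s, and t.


Euclidean algorithm on (321, 165) — divide until remainder is 0:
  321 = 1 · 165 + 156
  165 = 1 · 156 + 9
  156 = 17 · 9 + 3
  9 = 3 · 3 + 0
gcd(321, 165) = 3.
Track Bezout coefficients alongside the remainders: start with r₀ = 321 = a·1 + b·0 (s = 1, t = 0) and r₁ = 165 = a·0 + b·1 (s = 0, t = 1); each new remainder r_{k+1} = r_{k-1} − q_k·r_k inherits s_{k+1} = s_{k-1} − q_k·s_k, t_{k+1} = t_{k-1} − q_k·t_k, so r_k = a·s_k + b·t_k at every step:
  q = 1: r = 156, s = 1 − 1·0 = 1, t = 0 − 1·1 = -1  (check: 321·1 + 165·(-1) = 156)
  q = 1: r = 9, s = 0 − 1·1 = -1, t = 1 − 1·(-1) = 2  (check: 321·(-1) + 165·2 = 9)
  q = 17: r = 3, s = 1 − 17·(-1) = 18, t = -1 − 17·2 = -35  (check: 321·18 + 165·(-35) = 3)
The row with r = 3 (the gcd) gives the Bezout coefficients s = 18, t = -35.
Result: 321 · (18) + 165 · (-35) = 3.

gcd(321, 165) = 3; s = 18, t = -35 (check: 321·18 + 165·(-35) = 3).


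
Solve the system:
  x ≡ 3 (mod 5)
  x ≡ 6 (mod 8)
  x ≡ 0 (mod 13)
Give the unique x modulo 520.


Moduli 5, 8, 13 are pairwise coprime; by CRT there is a unique solution modulo M = 5 · 8 · 13 = 520.
Solve pairwise, accumulating the modulus:
  Start with x ≡ 3 (mod 5).
  Combine with x ≡ 6 (mod 8): since gcd(5, 8) = 1, we get a unique residue mod 40.
    Write x = 3 + 5·t and substitute into x ≡ 6 (mod 8): 5·t ≡ 6 − 3 = 3 (mod 8).
    The inverse of 5 mod 8 is 5 (since 5·5 = 25 = 3·8 + 1), so t ≡ 5·3 = 15 ≡ 7 (mod 8).
    Then x = 3 + 5·7 = 38, valid modulo lcm(5, 8) = 40: x ≡ 38 (mod 40).
  Combine with x ≡ 0 (mod 13): since gcd(40, 13) = 1, we get a unique residue mod 520.
    Write x = 38 + 40·t and substitute into x ≡ 0 (mod 13): 40·t ≡ 0 − 38 = -38 (mod 13).
    Reduce coefficients mod 13: 1·t ≡ 1 (mod 13).
    So t ≡ 1 (mod 13).
    Then x = 38 + 40·1 = 78, valid modulo lcm(40, 13) = 520: x ≡ 78 (mod 520).
Verify: 78 mod 5 = 3 ✓, 78 mod 8 = 6 ✓, 78 mod 13 = 0 ✓.

x ≡ 78 (mod 520).


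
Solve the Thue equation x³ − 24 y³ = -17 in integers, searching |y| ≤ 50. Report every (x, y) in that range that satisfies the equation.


The equation is x³ - 24y³ = -17. For fixed y, x³ = 24·y³ − 17, so a solution requires the RHS to be a perfect cube.
Strategy: iterate y from -50 to 50, compute RHS = 24·y³ − 17, and check whether it is a (positive or negative) perfect cube.
Check small values of y:
  y = 0: RHS = -17 is not a perfect cube.
  y = 1: RHS = 7 is not a perfect cube.
  y = -1: RHS = -41 is not a perfect cube.
  y = 2: RHS = 175 is not a perfect cube.
  y = -2: RHS = -209 is not a perfect cube.
  y = 3: RHS = 631 is not a perfect cube.
  y = -3: RHS = -665 is not a perfect cube.
Continuing the search up to |y| = 50 finds no solutions either.
No (x, y) in the scanned range satisfies the equation.

No integer solutions with |y| ≤ 50.


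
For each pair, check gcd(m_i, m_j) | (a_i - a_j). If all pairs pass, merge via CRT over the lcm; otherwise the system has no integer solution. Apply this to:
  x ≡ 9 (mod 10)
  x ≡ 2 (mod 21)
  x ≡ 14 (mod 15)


Moduli 10, 21, 15 are not pairwise coprime, so CRT works modulo lcm(m_i) when all pairwise compatibility conditions hold.
Pairwise compatibility: gcd(m_i, m_j) must divide a_i - a_j for every pair.
Merge one congruence at a time:
  Start: x ≡ 9 (mod 10).
  Combine with x ≡ 2 (mod 21): gcd(10, 21) = 1; 2 - 9 = -7, which IS divisible by 1, so compatible.
    Write x = 9 + 10·t and substitute into x ≡ 2 (mod 21): 10·t ≡ 2 − 9 = -7 (mod 21).
    Reduce coefficients mod 21: 10·t ≡ 14 (mod 21).
    The inverse of 10 mod 21 is 19 (since 10·19 = 190 = 9·21 + 1), so t ≡ 19·14 = 266 ≡ 14 (mod 21).
    Then x = 9 + 10·14 = 149, valid modulo lcm(10, 21) = 210: x ≡ 149 (mod 210).
  Combine with x ≡ 14 (mod 15): gcd(210, 15) = 15; 14 - 149 = -135, which IS divisible by 15, so compatible.
    Write x = 149 + 210·t and substitute into x ≡ 14 (mod 15): 210·t ≡ 14 − 149 = -135 (mod 15).
    Divide the congruence (and modulus) by g = 15: 14·t ≡ -9 (mod 1).
    Modulo 1 every t works; take t = 0.
    Then x = 149 + 210·0 = 149, valid modulo lcm(210, 15) = 210: x ≡ 149 (mod 210).
Verify: 149 mod 10 = 9, 149 mod 21 = 2, 149 mod 15 = 14.

x ≡ 149 (mod 210).


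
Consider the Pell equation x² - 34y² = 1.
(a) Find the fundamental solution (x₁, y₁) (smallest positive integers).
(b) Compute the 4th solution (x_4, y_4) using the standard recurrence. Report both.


Step 1: Find the fundamental solution (x₁, y₁) of x² - 34y² = 1.
  Expand √34 as a continued fraction. a₀ = ⌊√34⌋ = 5; iterate m_{k+1} = d_k·a_k − m_k, d_{k+1} = (34 − m_{k+1}²)/d_k, a_{k+1} = ⌊(a₀ + m_{k+1})/d_{k+1}⌋ (starting m₀ = 0, d₀ = 1), with convergents p_k = a_k·p_{k-1} + p_{k-2}, q_k = a_k·q_{k-1} + q_{k-2} (p₋₁ = 1, q₋₁ = 0):
  k = 0: a₀ = 5; p₀/q₀ = 5/1; p₀² − 34·q₀² = 25 − 34 = -9.
  k = 1: m = 5, d = 9, a = ⌊(5 + 5)/9⌋ = 1; p/q = (1·5 + 1)/(1·1 + 0) = 6/1; p² − 34·q² = 36 − 34 = 2.
  k = 2: m = 4, d = 2, a = ⌊(5 + 4)/2⌋ = 4; p/q = (4·6 + 5)/(4·1 + 1) = 29/5; p² − 34·q² = 841 − 850 = -9.
  k = 3: m = 4, d = 9, a = ⌊(5 + 4)/9⌋ = 1; p/q = (1·29 + 6)/(1·5 + 1) = 35/6; p² − 34·q² = 1225 − 1224 = 1.
  The first convergent with p² − 34·q² = 1 gives the fundamental solution (x₁, y₁) = (35, 6).
Step 2: Apply the recurrence (x_{n+1}, y_{n+1}) = (x₁x_n + 34y₁y_n, x₁y_n + y₁x_n) repeatedly.
  From (x_1, y_1) = (35, 6): x_2 = 35·35 + 34·6·6 = 2449; y_2 = 35·6 + 6·35 = 420.
  From (x_2, y_2) = (2449, 420): x_3 = 35·2449 + 34·6·420 = 171395; y_3 = 35·420 + 6·2449 = 29394.
  From (x_3, y_3) = (171395, 29394): x_4 = 35·171395 + 34·6·29394 = 11995201; y_4 = 35·29394 + 6·171395 = 2057160.
Step 3: Verify x_4² - 34·y_4² = 143884847030401 - 143884847030400 = 1 (should be 1). ✓

(x_1, y_1) = (35, 6); (x_4, y_4) = (11995201, 2057160).


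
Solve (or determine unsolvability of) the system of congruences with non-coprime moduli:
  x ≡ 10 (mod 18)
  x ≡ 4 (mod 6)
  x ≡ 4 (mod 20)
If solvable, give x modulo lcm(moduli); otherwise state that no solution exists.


Moduli 18, 6, 20 are not pairwise coprime, so CRT works modulo lcm(m_i) when all pairwise compatibility conditions hold.
Pairwise compatibility: gcd(m_i, m_j) must divide a_i - a_j for every pair.
Merge one congruence at a time:
  Start: x ≡ 10 (mod 18).
  Combine with x ≡ 4 (mod 6): gcd(18, 6) = 6; 4 - 10 = -6, which IS divisible by 6, so compatible.
    Write x = 10 + 18·t and substitute into x ≡ 4 (mod 6): 18·t ≡ 4 − 10 = -6 (mod 6).
    Divide the congruence (and modulus) by g = 6: 3·t ≡ -1 (mod 1).
    Modulo 1 every t works; take t = 0.
    Then x = 10 + 18·0 = 10, valid modulo lcm(18, 6) = 18: x ≡ 10 (mod 18).
  Combine with x ≡ 4 (mod 20): gcd(18, 20) = 2; 4 - 10 = -6, which IS divisible by 2, so compatible.
    Write x = 10 + 18·t and substitute into x ≡ 4 (mod 20): 18·t ≡ 4 − 10 = -6 (mod 20).
    Divide the congruence (and modulus) by g = 2: 9·t ≡ -3 (mod 10).
    Reduce coefficients mod 10: 9·t ≡ 7 (mod 10).
    The inverse of 9 mod 10 is 9 (since 9·9 = 81 = 8·10 + 1), so t ≡ 9·7 = 63 ≡ 3 (mod 10).
    Then x = 10 + 18·3 = 64, valid modulo lcm(18, 20) = 180: x ≡ 64 (mod 180).
Verify: 64 mod 18 = 10, 64 mod 6 = 4, 64 mod 20 = 4.

x ≡ 64 (mod 180).


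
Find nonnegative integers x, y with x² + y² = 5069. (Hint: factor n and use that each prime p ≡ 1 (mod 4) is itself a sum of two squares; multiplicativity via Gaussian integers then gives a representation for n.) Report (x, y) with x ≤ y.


Step 1: Factor n = 5069 = 37 · 137.
Step 2: Check the mod-4 condition on each prime factor: 37 ≡ 1 (mod 4), exponent 1; 137 ≡ 1 (mod 4), exponent 1.
All primes ≡ 3 (mod 4) appear to even exponent (or don't appear), so by the two-squares theorem n IS expressible as a sum of two squares.
Step 3: Build a representation. Here n = 37 · 137 is a product of primes ≡ 1 (mod 4). Each prime p ≡ 1 (mod 4) is itself a sum of two squares; find a² by testing p − a² for a perfect square:
  37: 37 − 1² = 36 = 6² ⇒ 37 = 1² + 6².
  137: 137 − 1² = 136, 137 − 2² = 133, 137 − 3² = 128, 137 − 4² = 121 = 11² ⇒ 137 = 4² + 11².
  Combine using the Brahmagupta–Fibonacci identity (a² + b²)(c² + d²) = (ac − bd)² + (ad + bc)² = (ac + bd)² + (ad − bc)²:
  37 · 137 = 5069: from (1² + 6²)(4² + 11²), take (1·4 − 6·11, 1·11 + 6·4) = (4 − 66, 11 + 24) = (-62, 35); dropping signs (only squares matter) gives (62, 35); check 62² + 35² = 3844 + 1225 = 5069 ✓.
Step 4: Order so x ≤ y and verify: 35² + 62² = 1225 + 3844 = 5069 = n. ✓

n = 5069 = 35² + 62² (one valid representation with x ≤ y).


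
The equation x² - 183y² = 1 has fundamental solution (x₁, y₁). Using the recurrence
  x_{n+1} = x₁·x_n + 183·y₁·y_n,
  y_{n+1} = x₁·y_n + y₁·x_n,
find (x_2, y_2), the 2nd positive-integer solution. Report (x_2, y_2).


Step 1: Find the fundamental solution (x₁, y₁) of x² - 183y² = 1.
  Expand √183 as a continued fraction. a₀ = ⌊√183⌋ = 13; iterate m_{k+1} = d_k·a_k − m_k, d_{k+1} = (183 − m_{k+1}²)/d_k, a_{k+1} = ⌊(a₀ + m_{k+1})/d_{k+1}⌋ (starting m₀ = 0, d₀ = 1), with convergents p_k = a_k·p_{k-1} + p_{k-2}, q_k = a_k·q_{k-1} + q_{k-2} (p₋₁ = 1, q₋₁ = 0):
  k = 0: a₀ = 13; p₀/q₀ = 13/1; p₀² − 183·q₀² = 169 − 183 = -14.
  k = 1: m = 13, d = 14, a = ⌊(13 + 13)/14⌋ = 1; p/q = (1·13 + 1)/(1·1 + 0) = 14/1; p² − 183·q² = 196 − 183 = 13.
  k = 2: m = 1, d = 13, a = ⌊(13 + 1)/13⌋ = 1; p/q = (1·14 + 13)/(1·1 + 1) = 27/2; p² − 183·q² = 729 − 732 = -3.
  k = 3: m = 12, d = 3, a = ⌊(13 + 12)/3⌋ = 8; p/q = (8·27 + 14)/(8·2 + 1) = 230/17; p² − 183·q² = 52900 − 52887 = 13.
  k = 4: m = 12, d = 13, a = ⌊(13 + 12)/13⌋ = 1; p/q = (1·230 + 27)/(1·17 + 2) = 257/19; p² − 183·q² = 66049 − 66063 = -14.
  k = 5: m = 1, d = 14, a = ⌊(13 + 1)/14⌋ = 1; p/q = (1·257 + 230)/(1·19 + 17) = 487/36; p² − 183·q² = 237169 − 237168 = 1.
  The first convergent with p² − 183·q² = 1 gives the fundamental solution (x₁, y₁) = (487, 36).
Step 2: Apply the recurrence (x_{n+1}, y_{n+1}) = (x₁x_n + 183y₁y_n, x₁y_n + y₁x_n) repeatedly.
  From (x_1, y_1) = (487, 36): x_2 = 487·487 + 183·36·36 = 474337; y_2 = 487·36 + 36·487 = 35064.
Step 3: Verify x_2² - 183·y_2² = 224995589569 - 224995589568 = 1 (should be 1). ✓

(x_1, y_1) = (487, 36); (x_2, y_2) = (474337, 35064).


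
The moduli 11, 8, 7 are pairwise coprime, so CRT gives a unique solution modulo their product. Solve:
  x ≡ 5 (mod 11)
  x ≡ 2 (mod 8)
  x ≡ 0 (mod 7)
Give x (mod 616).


Moduli 11, 8, 7 are pairwise coprime; by CRT there is a unique solution modulo M = 11 · 8 · 7 = 616.
Solve pairwise, accumulating the modulus:
  Start with x ≡ 5 (mod 11).
  Combine with x ≡ 2 (mod 8): since gcd(11, 8) = 1, we get a unique residue mod 88.
    Write x = 5 + 11·t and substitute into x ≡ 2 (mod 8): 11·t ≡ 2 − 5 = -3 (mod 8).
    Reduce coefficients mod 8: 3·t ≡ 5 (mod 8).
    The inverse of 3 mod 8 is 3 (since 3·3 = 9 = 1·8 + 1), so t ≡ 3·5 = 15 ≡ 7 (mod 8).
    Then x = 5 + 11·7 = 82, valid modulo lcm(11, 8) = 88: x ≡ 82 (mod 88).
  Combine with x ≡ 0 (mod 7): since gcd(88, 7) = 1, we get a unique residue mod 616.
    Write x = 82 + 88·t and substitute into x ≡ 0 (mod 7): 88·t ≡ 0 − 82 = -82 (mod 7).
    Reduce coefficients mod 7: 4·t ≡ 2 (mod 7).
    The inverse of 4 mod 7 is 2 (since 4·2 = 8 = 1·7 + 1), so t ≡ 2·2 = 4 ≡ 4 (mod 7).
    Then x = 82 + 88·4 = 434, valid modulo lcm(88, 7) = 616: x ≡ 434 (mod 616).
Verify: 434 mod 11 = 5 ✓, 434 mod 8 = 2 ✓, 434 mod 7 = 0 ✓.

x ≡ 434 (mod 616).


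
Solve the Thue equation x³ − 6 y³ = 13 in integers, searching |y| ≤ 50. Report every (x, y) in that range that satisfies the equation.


The equation is x³ - 6y³ = 13. For fixed y, x³ = 6·y³ + 13, so a solution requires the RHS to be a perfect cube.
Strategy: iterate y from -50 to 50, compute RHS = 6·y³ + 13, and check whether it is a (positive or negative) perfect cube.
Check small values of y:
  y = 0: RHS = 13 is not a perfect cube.
  y = 1: RHS = 19 is not a perfect cube.
  y = -1: RHS = 7 is not a perfect cube.
  y = 2: RHS = 61 is not a perfect cube.
  y = -2: RHS = -35 is not a perfect cube.
  y = 3: RHS = 175 is not a perfect cube.
  y = -3: RHS = -149 is not a perfect cube.
Continuing the search up to |y| = 50 finds no solutions either.
No (x, y) in the scanned range satisfies the equation.

No integer solutions with |y| ≤ 50.


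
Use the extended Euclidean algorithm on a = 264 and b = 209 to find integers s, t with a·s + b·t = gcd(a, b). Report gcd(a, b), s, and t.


Euclidean algorithm on (264, 209) — divide until remainder is 0:
  264 = 1 · 209 + 55
  209 = 3 · 55 + 44
  55 = 1 · 44 + 11
  44 = 4 · 11 + 0
gcd(264, 209) = 11.
Track Bezout coefficients alongside the remainders: start with r₀ = 264 = a·1 + b·0 (s = 1, t = 0) and r₁ = 209 = a·0 + b·1 (s = 0, t = 1); each new remainder r_{k+1} = r_{k-1} − q_k·r_k inherits s_{k+1} = s_{k-1} − q_k·s_k, t_{k+1} = t_{k-1} − q_k·t_k, so r_k = a·s_k + b·t_k at every step:
  q = 1: r = 55, s = 1 − 1·0 = 1, t = 0 − 1·1 = -1  (check: 264·1 + 209·(-1) = 55)
  q = 3: r = 44, s = 0 − 3·1 = -3, t = 1 − 3·(-1) = 4  (check: 264·(-3) + 209·4 = 44)
  q = 1: r = 11, s = 1 − 1·(-3) = 4, t = -1 − 1·4 = -5  (check: 264·4 + 209·(-5) = 11)
The row with r = 11 (the gcd) gives the Bezout coefficients s = 4, t = -5.
Result: 264 · (4) + 209 · (-5) = 11.

gcd(264, 209) = 11; s = 4, t = -5 (check: 264·4 + 209·(-5) = 11).


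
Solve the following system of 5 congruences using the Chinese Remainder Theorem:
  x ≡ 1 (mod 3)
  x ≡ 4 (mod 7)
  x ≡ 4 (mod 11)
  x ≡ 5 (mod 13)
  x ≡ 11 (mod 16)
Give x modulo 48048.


Product of moduli M = 3 · 7 · 11 · 13 · 16 = 48048.
Merge one congruence at a time:
  Start: x ≡ 1 (mod 3).
  Combine with x ≡ 4 (mod 7); new modulus lcm = 21.
    Write x = 1 + 3·t and substitute into x ≡ 4 (mod 7): 3·t ≡ 4 − 1 = 3 (mod 7).
    The inverse of 3 mod 7 is 5 (since 3·5 = 15 = 2·7 + 1), so t ≡ 5·3 = 15 ≡ 1 (mod 7).
    Then x = 1 + 3·1 = 4, valid modulo lcm(3, 7) = 21: x ≡ 4 (mod 21).
  Combine with x ≡ 4 (mod 11); new modulus lcm = 231.
    Write x = 4 + 21·t and substitute into x ≡ 4 (mod 11): 21·t ≡ 4 − 4 = 0 (mod 11).
    Reduce coefficients mod 11: 10·t ≡ 0 (mod 11).
    The inverse of 10 mod 11 is 10 (since 10·10 = 100 = 9·11 + 1), so t ≡ 10·0 = 0 ≡ 0 (mod 11).
    Then x = 4 + 21·0 = 4, valid modulo lcm(21, 11) = 231: x ≡ 4 (mod 231).
  Combine with x ≡ 5 (mod 13); new modulus lcm = 3003.
    Write x = 4 + 231·t and substitute into x ≡ 5 (mod 13): 231·t ≡ 5 − 4 = 1 (mod 13).
    Reduce coefficients mod 13: 10·t ≡ 1 (mod 13).
    The inverse of 10 mod 13 is 4 (since 10·4 = 40 = 3·13 + 1), so t ≡ 4·1 = 4 ≡ 4 (mod 13).
    Then x = 4 + 231·4 = 928, valid modulo lcm(231, 13) = 3003: x ≡ 928 (mod 3003).
  Combine with x ≡ 11 (mod 16); new modulus lcm = 48048.
    Write x = 928 + 3003·t and substitute into x ≡ 11 (mod 16): 3003·t ≡ 11 − 928 = -917 (mod 16).
    Reduce coefficients mod 16: 11·t ≡ 11 (mod 16).
    The inverse of 11 mod 16 is 3 (since 11·3 = 33 = 2·16 + 1), so t ≡ 3·11 = 33 ≡ 1 (mod 16).
    Then x = 928 + 3003·1 = 3931, valid modulo lcm(3003, 16) = 48048: x ≡ 3931 (mod 48048).
Verify against each original: 3931 mod 3 = 1, 3931 mod 7 = 4, 3931 mod 11 = 4, 3931 mod 13 = 5, 3931 mod 16 = 11.

x ≡ 3931 (mod 48048).


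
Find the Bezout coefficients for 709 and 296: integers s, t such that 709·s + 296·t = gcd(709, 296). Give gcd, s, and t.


Euclidean algorithm on (709, 296) — divide until remainder is 0:
  709 = 2 · 296 + 117
  296 = 2 · 117 + 62
  117 = 1 · 62 + 55
  62 = 1 · 55 + 7
  55 = 7 · 7 + 6
  7 = 1 · 6 + 1
  6 = 6 · 1 + 0
gcd(709, 296) = 1.
Track Bezout coefficients alongside the remainders: start with r₀ = 709 = a·1 + b·0 (s = 1, t = 0) and r₁ = 296 = a·0 + b·1 (s = 0, t = 1); each new remainder r_{k+1} = r_{k-1} − q_k·r_k inherits s_{k+1} = s_{k-1} − q_k·s_k, t_{k+1} = t_{k-1} − q_k·t_k, so r_k = a·s_k + b·t_k at every step:
  q = 2: r = 117, s = 1 − 2·0 = 1, t = 0 − 2·1 = -2  (check: 709·1 + 296·(-2) = 117)
  q = 2: r = 62, s = 0 − 2·1 = -2, t = 1 − 2·(-2) = 5  (check: 709·(-2) + 296·5 = 62)
  q = 1: r = 55, s = 1 − 1·(-2) = 3, t = -2 − 1·5 = -7  (check: 709·3 + 296·(-7) = 55)
  q = 1: r = 7, s = -2 − 1·3 = -5, t = 5 − 1·(-7) = 12  (check: 709·(-5) + 296·12 = 7)
  q = 7: r = 6, s = 3 − 7·(-5) = 38, t = -7 − 7·12 = -91  (check: 709·38 + 296·(-91) = 6)
  q = 1: r = 1, s = -5 − 1·38 = -43, t = 12 − 1·(-91) = 103  (check: 709·(-43) + 296·103 = 1)
The row with r = 1 (the gcd) gives the Bezout coefficients s = -43, t = 103.
Result: 709 · (-43) + 296 · (103) = 1.

gcd(709, 296) = 1; s = -43, t = 103 (check: 709·(-43) + 296·103 = 1).


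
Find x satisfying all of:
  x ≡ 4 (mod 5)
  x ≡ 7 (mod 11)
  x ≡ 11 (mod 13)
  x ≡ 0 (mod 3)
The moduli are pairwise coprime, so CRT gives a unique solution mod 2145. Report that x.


Product of moduli M = 5 · 11 · 13 · 3 = 2145.
Merge one congruence at a time:
  Start: x ≡ 4 (mod 5).
  Combine with x ≡ 7 (mod 11); new modulus lcm = 55.
    Write x = 4 + 5·t and substitute into x ≡ 7 (mod 11): 5·t ≡ 7 − 4 = 3 (mod 11).
    The inverse of 5 mod 11 is 9 (since 5·9 = 45 = 4·11 + 1), so t ≡ 9·3 = 27 ≡ 5 (mod 11).
    Then x = 4 + 5·5 = 29, valid modulo lcm(5, 11) = 55: x ≡ 29 (mod 55).
  Combine with x ≡ 11 (mod 13); new modulus lcm = 715.
    Write x = 29 + 55·t and substitute into x ≡ 11 (mod 13): 55·t ≡ 11 − 29 = -18 (mod 13).
    Reduce coefficients mod 13: 3·t ≡ 8 (mod 13).
    The inverse of 3 mod 13 is 9 (since 3·9 = 27 = 2·13 + 1), so t ≡ 9·8 = 72 ≡ 7 (mod 13).
    Then x = 29 + 55·7 = 414, valid modulo lcm(55, 13) = 715: x ≡ 414 (mod 715).
  Combine with x ≡ 0 (mod 3); new modulus lcm = 2145.
    Write x = 414 + 715·t and substitute into x ≡ 0 (mod 3): 715·t ≡ 0 − 414 = -414 (mod 3).
    Reduce coefficients mod 3: 1·t ≡ 0 (mod 3).
    So t ≡ 0 (mod 3).
    Then x = 414 + 715·0 = 414, valid modulo lcm(715, 3) = 2145: x ≡ 414 (mod 2145).
Verify against each original: 414 mod 5 = 4, 414 mod 11 = 7, 414 mod 13 = 11, 414 mod 3 = 0.

x ≡ 414 (mod 2145).


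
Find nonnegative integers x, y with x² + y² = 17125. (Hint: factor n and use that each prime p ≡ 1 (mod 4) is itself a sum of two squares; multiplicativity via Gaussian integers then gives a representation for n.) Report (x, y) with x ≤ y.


Step 1: Factor n = 17125 = 5^3 · 137.
Step 2: Check the mod-4 condition on each prime factor: 5 ≡ 1 (mod 4), exponent 3; 137 ≡ 1 (mod 4), exponent 1.
All primes ≡ 3 (mod 4) appear to even exponent (or don't appear), so by the two-squares theorem n IS expressible as a sum of two squares.
Step 3: Build a representation. Group n = k² · m with k = 5 and m = 5 · 137 = 685 (a product of primes ≡ 1 (mod 4)); a representation of m scales to one of n via (k·x)² + (k·y)² = k²(x² + y²). Each prime p ≡ 1 (mod 4) is itself a sum of two squares; find a² by testing p − a² for a perfect square:
  5: 5 − 1² = 4 = 2² ⇒ 5 = 1² + 2².
  137: 137 − 1² = 136, 137 − 2² = 133, 137 − 3² = 128, 137 − 4² = 121 = 11² ⇒ 137 = 4² + 11².
  Combine using the Brahmagupta–Fibonacci identity (a² + b²)(c² + d²) = (ac − bd)² + (ad + bc)² = (ac + bd)² + (ad − bc)²:
  5 · 137 = 685: from (1² + 2²)(4² + 11²), take (1·4 − 2·11, 1·11 + 2·4) = (4 − 22, 11 + 8) = (-18, 19); dropping signs (only squares matter) gives (18, 19); check 18² + 19² = 324 + 361 = 685 ✓.
  Scale by k = 5: (5·18, 5·19) = (90, 95).
Step 4: Order so x ≤ y and verify: 90² + 95² = 8100 + 9025 = 17125 = n. ✓

n = 17125 = 90² + 95² (one valid representation with x ≤ y).


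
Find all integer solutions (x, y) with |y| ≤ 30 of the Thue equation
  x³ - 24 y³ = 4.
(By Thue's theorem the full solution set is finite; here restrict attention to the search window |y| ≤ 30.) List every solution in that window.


The equation is x³ - 24y³ = 4. For fixed y, x³ = 24·y³ + 4, so a solution requires the RHS to be a perfect cube.
Strategy: iterate y from -30 to 30, compute RHS = 24·y³ + 4, and check whether it is a (positive or negative) perfect cube.
Check small values of y:
  y = 0: RHS = 4 is not a perfect cube.
  y = 1: RHS = 28 is not a perfect cube.
  y = -1: RHS = -20 is not a perfect cube.
  y = 2: RHS = 196 is not a perfect cube.
  y = -2: RHS = -188 is not a perfect cube.
  y = 3: RHS = 652 is not a perfect cube.
  y = -3: RHS = -644 is not a perfect cube.
Continuing the search up to |y| = 30 finds no solutions either.
No (x, y) in the scanned range satisfies the equation.

No integer solutions with |y| ≤ 30.


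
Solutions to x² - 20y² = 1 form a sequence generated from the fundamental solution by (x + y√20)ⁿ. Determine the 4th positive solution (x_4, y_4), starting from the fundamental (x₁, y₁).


Step 1: Find the fundamental solution (x₁, y₁) of x² - 20y² = 1.
  Expand √20 as a continued fraction. a₀ = ⌊√20⌋ = 4; iterate m_{k+1} = d_k·a_k − m_k, d_{k+1} = (20 − m_{k+1}²)/d_k, a_{k+1} = ⌊(a₀ + m_{k+1})/d_{k+1}⌋ (starting m₀ = 0, d₀ = 1), with convergents p_k = a_k·p_{k-1} + p_{k-2}, q_k = a_k·q_{k-1} + q_{k-2} (p₋₁ = 1, q₋₁ = 0):
  k = 0: a₀ = 4; p₀/q₀ = 4/1; p₀² − 20·q₀² = 16 − 20 = -4.
  k = 1: m = 4, d = 4, a = ⌊(4 + 4)/4⌋ = 2; p/q = (2·4 + 1)/(2·1 + 0) = 9/2; p² − 20·q² = 81 − 80 = 1.
  The first convergent with p² − 20·q² = 1 gives the fundamental solution (x₁, y₁) = (9, 2).
Step 2: Apply the recurrence (x_{n+1}, y_{n+1}) = (x₁x_n + 20y₁y_n, x₁y_n + y₁x_n) repeatedly.
  From (x_1, y_1) = (9, 2): x_2 = 9·9 + 20·2·2 = 161; y_2 = 9·2 + 2·9 = 36.
  From (x_2, y_2) = (161, 36): x_3 = 9·161 + 20·2·36 = 2889; y_3 = 9·36 + 2·161 = 646.
  From (x_3, y_3) = (2889, 646): x_4 = 9·2889 + 20·2·646 = 51841; y_4 = 9·646 + 2·2889 = 11592.
Step 3: Verify x_4² - 20·y_4² = 2687489281 - 2687489280 = 1 (should be 1). ✓

(x_1, y_1) = (9, 2); (x_4, y_4) = (51841, 11592).


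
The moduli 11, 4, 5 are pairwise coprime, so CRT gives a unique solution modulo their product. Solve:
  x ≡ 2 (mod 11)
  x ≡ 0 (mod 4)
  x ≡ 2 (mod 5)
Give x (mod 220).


Moduli 11, 4, 5 are pairwise coprime; by CRT there is a unique solution modulo M = 11 · 4 · 5 = 220.
Solve pairwise, accumulating the modulus:
  Start with x ≡ 2 (mod 11).
  Combine with x ≡ 0 (mod 4): since gcd(11, 4) = 1, we get a unique residue mod 44.
    Write x = 2 + 11·t and substitute into x ≡ 0 (mod 4): 11·t ≡ 0 − 2 = -2 (mod 4).
    Reduce coefficients mod 4: 3·t ≡ 2 (mod 4).
    The inverse of 3 mod 4 is 3 (since 3·3 = 9 = 2·4 + 1), so t ≡ 3·2 = 6 ≡ 2 (mod 4).
    Then x = 2 + 11·2 = 24, valid modulo lcm(11, 4) = 44: x ≡ 24 (mod 44).
  Combine with x ≡ 2 (mod 5): since gcd(44, 5) = 1, we get a unique residue mod 220.
    Write x = 24 + 44·t and substitute into x ≡ 2 (mod 5): 44·t ≡ 2 − 24 = -22 (mod 5).
    Reduce coefficients mod 5: 4·t ≡ 3 (mod 5).
    The inverse of 4 mod 5 is 4 (since 4·4 = 16 = 3·5 + 1), so t ≡ 4·3 = 12 ≡ 2 (mod 5).
    Then x = 24 + 44·2 = 112, valid modulo lcm(44, 5) = 220: x ≡ 112 (mod 220).
Verify: 112 mod 11 = 2 ✓, 112 mod 4 = 0 ✓, 112 mod 5 = 2 ✓.

x ≡ 112 (mod 220).


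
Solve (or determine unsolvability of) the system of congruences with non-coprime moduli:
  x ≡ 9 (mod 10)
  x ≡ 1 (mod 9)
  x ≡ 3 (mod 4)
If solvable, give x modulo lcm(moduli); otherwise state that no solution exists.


Moduli 10, 9, 4 are not pairwise coprime, so CRT works modulo lcm(m_i) when all pairwise compatibility conditions hold.
Pairwise compatibility: gcd(m_i, m_j) must divide a_i - a_j for every pair.
Merge one congruence at a time:
  Start: x ≡ 9 (mod 10).
  Combine with x ≡ 1 (mod 9): gcd(10, 9) = 1; 1 - 9 = -8, which IS divisible by 1, so compatible.
    Write x = 9 + 10·t and substitute into x ≡ 1 (mod 9): 10·t ≡ 1 − 9 = -8 (mod 9).
    Reduce coefficients mod 9: 1·t ≡ 1 (mod 9).
    So t ≡ 1 (mod 9).
    Then x = 9 + 10·1 = 19, valid modulo lcm(10, 9) = 90: x ≡ 19 (mod 90).
  Combine with x ≡ 3 (mod 4): gcd(90, 4) = 2; 3 - 19 = -16, which IS divisible by 2, so compatible.
    Write x = 19 + 90·t and substitute into x ≡ 3 (mod 4): 90·t ≡ 3 − 19 = -16 (mod 4).
    Divide the congruence (and modulus) by g = 2: 45·t ≡ -8 (mod 2).
    Reduce coefficients mod 2: 1·t ≡ 0 (mod 2).
    So t ≡ 0 (mod 2).
    Then x = 19 + 90·0 = 19, valid modulo lcm(90, 4) = 180: x ≡ 19 (mod 180).
Verify: 19 mod 10 = 9, 19 mod 9 = 1, 19 mod 4 = 3.

x ≡ 19 (mod 180).


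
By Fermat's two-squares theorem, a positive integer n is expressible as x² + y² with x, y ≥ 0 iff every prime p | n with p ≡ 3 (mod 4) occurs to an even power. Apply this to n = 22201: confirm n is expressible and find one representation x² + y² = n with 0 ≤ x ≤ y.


Step 1: Factor n = 22201 = 149^2.
Step 2: Check the mod-4 condition on each prime factor: 149 ≡ 1 (mod 4), exponent 2.
All primes ≡ 3 (mod 4) appear to even exponent (or don't appear), so by the two-squares theorem n IS expressible as a sum of two squares.
Step 3: Build a representation. Here n = 149 · 149 is a product of primes ≡ 1 (mod 4). Each prime p ≡ 1 (mod 4) is itself a sum of two squares; find a² by testing p − a² for a perfect square:
  149: 149 − 1² = 148, 149 − 2² = 145, 149 − 3² = 140, 149 − 4² = 133, 149 − 5² = 124, 149 − 6² = 113, 149 − 7² = 100 = 10² ⇒ 149 = 7² + 10².
  Combine using the Brahmagupta–Fibonacci identity (a² + b²)(c² + d²) = (ac − bd)² + (ad + bc)² = (ac + bd)² + (ad − bc)²:
  149 · 149 = 22201: from (7² + 10²)(7² + 10²), take (7·7 − 10·10, 7·10 + 10·7) = (49 − 100, 70 + 70) = (-51, 140); dropping signs (only squares matter) gives (51, 140); check 51² + 140² = 2601 + 19600 = 22201 ✓.
Step 4: Order so x ≤ y and verify: 51² + 140² = 2601 + 19600 = 22201 = n. ✓

n = 22201 = 51² + 140² (one valid representation with x ≤ y).


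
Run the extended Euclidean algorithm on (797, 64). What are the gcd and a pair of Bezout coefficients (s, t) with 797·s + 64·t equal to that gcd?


Euclidean algorithm on (797, 64) — divide until remainder is 0:
  797 = 12 · 64 + 29
  64 = 2 · 29 + 6
  29 = 4 · 6 + 5
  6 = 1 · 5 + 1
  5 = 5 · 1 + 0
gcd(797, 64) = 1.
Track Bezout coefficients alongside the remainders: start with r₀ = 797 = a·1 + b·0 (s = 1, t = 0) and r₁ = 64 = a·0 + b·1 (s = 0, t = 1); each new remainder r_{k+1} = r_{k-1} − q_k·r_k inherits s_{k+1} = s_{k-1} − q_k·s_k, t_{k+1} = t_{k-1} − q_k·t_k, so r_k = a·s_k + b·t_k at every step:
  q = 12: r = 29, s = 1 − 12·0 = 1, t = 0 − 12·1 = -12  (check: 797·1 + 64·(-12) = 29)
  q = 2: r = 6, s = 0 − 2·1 = -2, t = 1 − 2·(-12) = 25  (check: 797·(-2) + 64·25 = 6)
  q = 4: r = 5, s = 1 − 4·(-2) = 9, t = -12 − 4·25 = -112  (check: 797·9 + 64·(-112) = 5)
  q = 1: r = 1, s = -2 − 1·9 = -11, t = 25 − 1·(-112) = 137  (check: 797·(-11) + 64·137 = 1)
The row with r = 1 (the gcd) gives the Bezout coefficients s = -11, t = 137.
Result: 797 · (-11) + 64 · (137) = 1.

gcd(797, 64) = 1; s = -11, t = 137 (check: 797·(-11) + 64·137 = 1).


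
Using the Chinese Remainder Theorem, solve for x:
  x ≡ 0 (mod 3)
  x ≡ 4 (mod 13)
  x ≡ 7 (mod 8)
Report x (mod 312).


Moduli 3, 13, 8 are pairwise coprime; by CRT there is a unique solution modulo M = 3 · 13 · 8 = 312.
Solve pairwise, accumulating the modulus:
  Start with x ≡ 0 (mod 3).
  Combine with x ≡ 4 (mod 13): since gcd(3, 13) = 1, we get a unique residue mod 39.
    Write x = 0 + 3·t and substitute into x ≡ 4 (mod 13): 3·t ≡ 4 − 0 = 4 (mod 13).
    The inverse of 3 mod 13 is 9 (since 3·9 = 27 = 2·13 + 1), so t ≡ 9·4 = 36 ≡ 10 (mod 13).
    Then x = 0 + 3·10 = 30, valid modulo lcm(3, 13) = 39: x ≡ 30 (mod 39).
  Combine with x ≡ 7 (mod 8): since gcd(39, 8) = 1, we get a unique residue mod 312.
    Write x = 30 + 39·t and substitute into x ≡ 7 (mod 8): 39·t ≡ 7 − 30 = -23 (mod 8).
    Reduce coefficients mod 8: 7·t ≡ 1 (mod 8).
    The inverse of 7 mod 8 is 7 (since 7·7 = 49 = 6·8 + 1), so t ≡ 7·1 = 7 ≡ 7 (mod 8).
    Then x = 30 + 39·7 = 303, valid modulo lcm(39, 8) = 312: x ≡ 303 (mod 312).
Verify: 303 mod 3 = 0 ✓, 303 mod 13 = 4 ✓, 303 mod 8 = 7 ✓.

x ≡ 303 (mod 312).


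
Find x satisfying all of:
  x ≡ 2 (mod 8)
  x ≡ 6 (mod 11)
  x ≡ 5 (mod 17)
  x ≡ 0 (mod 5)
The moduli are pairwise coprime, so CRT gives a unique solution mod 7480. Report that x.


Product of moduli M = 8 · 11 · 17 · 5 = 7480.
Merge one congruence at a time:
  Start: x ≡ 2 (mod 8).
  Combine with x ≡ 6 (mod 11); new modulus lcm = 88.
    Write x = 2 + 8·t and substitute into x ≡ 6 (mod 11): 8·t ≡ 6 − 2 = 4 (mod 11).
    The inverse of 8 mod 11 is 7 (since 8·7 = 56 = 5·11 + 1), so t ≡ 7·4 = 28 ≡ 6 (mod 11).
    Then x = 2 + 8·6 = 50, valid modulo lcm(8, 11) = 88: x ≡ 50 (mod 88).
  Combine with x ≡ 5 (mod 17); new modulus lcm = 1496.
    Write x = 50 + 88·t and substitute into x ≡ 5 (mod 17): 88·t ≡ 5 − 50 = -45 (mod 17).
    Reduce coefficients mod 17: 3·t ≡ 6 (mod 17).
    The inverse of 3 mod 17 is 6 (since 3·6 = 18 = 1·17 + 1), so t ≡ 6·6 = 36 ≡ 2 (mod 17).
    Then x = 50 + 88·2 = 226, valid modulo lcm(88, 17) = 1496: x ≡ 226 (mod 1496).
  Combine with x ≡ 0 (mod 5); new modulus lcm = 7480.
    Write x = 226 + 1496·t and substitute into x ≡ 0 (mod 5): 1496·t ≡ 0 − 226 = -226 (mod 5).
    Reduce coefficients mod 5: 1·t ≡ 4 (mod 5).
    So t ≡ 4 (mod 5).
    Then x = 226 + 1496·4 = 6210, valid modulo lcm(1496, 5) = 7480: x ≡ 6210 (mod 7480).
Verify against each original: 6210 mod 8 = 2, 6210 mod 11 = 6, 6210 mod 17 = 5, 6210 mod 5 = 0.

x ≡ 6210 (mod 7480).


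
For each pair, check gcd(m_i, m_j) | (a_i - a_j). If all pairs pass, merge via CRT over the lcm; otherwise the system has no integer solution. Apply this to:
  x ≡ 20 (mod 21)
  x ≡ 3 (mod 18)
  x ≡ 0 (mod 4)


Moduli 21, 18, 4 are not pairwise coprime, so CRT works modulo lcm(m_i) when all pairwise compatibility conditions hold.
Pairwise compatibility: gcd(m_i, m_j) must divide a_i - a_j for every pair.
Merge one congruence at a time:
  Start: x ≡ 20 (mod 21).
  Combine with x ≡ 3 (mod 18): gcd(21, 18) = 3, and 3 - 20 = -17 is NOT divisible by 3.
    ⇒ system is inconsistent (no integer solution).

No solution (the system is inconsistent).


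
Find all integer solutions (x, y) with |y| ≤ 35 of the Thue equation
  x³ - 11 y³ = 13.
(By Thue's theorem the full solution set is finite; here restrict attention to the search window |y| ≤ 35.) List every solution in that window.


The equation is x³ - 11y³ = 13. For fixed y, x³ = 11·y³ + 13, so a solution requires the RHS to be a perfect cube.
Strategy: iterate y from -35 to 35, compute RHS = 11·y³ + 13, and check whether it is a (positive or negative) perfect cube.
Check small values of y:
  y = 0: RHS = 13 is not a perfect cube.
  y = 1: RHS = 24 is not a perfect cube.
  y = -1: RHS = 2 is not a perfect cube.
  y = 2: RHS = 101 is not a perfect cube.
  y = -2: RHS = -75 is not a perfect cube.
  y = 3: RHS = 310 is not a perfect cube.
  y = -3: RHS = -284 is not a perfect cube.
Continuing the search up to |y| = 35 finds no solutions either.
No (x, y) in the scanned range satisfies the equation.

No integer solutions with |y| ≤ 35.


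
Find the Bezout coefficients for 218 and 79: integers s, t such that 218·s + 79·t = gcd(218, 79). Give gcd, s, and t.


Euclidean algorithm on (218, 79) — divide until remainder is 0:
  218 = 2 · 79 + 60
  79 = 1 · 60 + 19
  60 = 3 · 19 + 3
  19 = 6 · 3 + 1
  3 = 3 · 1 + 0
gcd(218, 79) = 1.
Track Bezout coefficients alongside the remainders: start with r₀ = 218 = a·1 + b·0 (s = 1, t = 0) and r₁ = 79 = a·0 + b·1 (s = 0, t = 1); each new remainder r_{k+1} = r_{k-1} − q_k·r_k inherits s_{k+1} = s_{k-1} − q_k·s_k, t_{k+1} = t_{k-1} − q_k·t_k, so r_k = a·s_k + b·t_k at every step:
  q = 2: r = 60, s = 1 − 2·0 = 1, t = 0 − 2·1 = -2  (check: 218·1 + 79·(-2) = 60)
  q = 1: r = 19, s = 0 − 1·1 = -1, t = 1 − 1·(-2) = 3  (check: 218·(-1) + 79·3 = 19)
  q = 3: r = 3, s = 1 − 3·(-1) = 4, t = -2 − 3·3 = -11  (check: 218·4 + 79·(-11) = 3)
  q = 6: r = 1, s = -1 − 6·4 = -25, t = 3 − 6·(-11) = 69  (check: 218·(-25) + 79·69 = 1)
The row with r = 1 (the gcd) gives the Bezout coefficients s = -25, t = 69.
Result: 218 · (-25) + 79 · (69) = 1.

gcd(218, 79) = 1; s = -25, t = 69 (check: 218·(-25) + 79·69 = 1).


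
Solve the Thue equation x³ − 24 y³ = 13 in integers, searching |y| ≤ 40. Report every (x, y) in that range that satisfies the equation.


The equation is x³ - 24y³ = 13. For fixed y, x³ = 24·y³ + 13, so a solution requires the RHS to be a perfect cube.
Strategy: iterate y from -40 to 40, compute RHS = 24·y³ + 13, and check whether it is a (positive or negative) perfect cube.
Check small values of y:
  y = 0: RHS = 13 is not a perfect cube.
  y = 1: RHS = 37 is not a perfect cube.
  y = -1: RHS = -11 is not a perfect cube.
  y = 2: RHS = 205 is not a perfect cube.
  y = -2: RHS = -179 is not a perfect cube.
  y = 3: RHS = 661 is not a perfect cube.
  y = -3: RHS = -635 is not a perfect cube.
Continuing the search up to |y| = 40 finds no solutions either.
No (x, y) in the scanned range satisfies the equation.

No integer solutions with |y| ≤ 40.


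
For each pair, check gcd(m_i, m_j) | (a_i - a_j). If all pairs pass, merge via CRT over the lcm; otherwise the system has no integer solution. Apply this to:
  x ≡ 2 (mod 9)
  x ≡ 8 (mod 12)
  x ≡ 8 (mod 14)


Moduli 9, 12, 14 are not pairwise coprime, so CRT works modulo lcm(m_i) when all pairwise compatibility conditions hold.
Pairwise compatibility: gcd(m_i, m_j) must divide a_i - a_j for every pair.
Merge one congruence at a time:
  Start: x ≡ 2 (mod 9).
  Combine with x ≡ 8 (mod 12): gcd(9, 12) = 3; 8 - 2 = 6, which IS divisible by 3, so compatible.
    Write x = 2 + 9·t and substitute into x ≡ 8 (mod 12): 9·t ≡ 8 − 2 = 6 (mod 12).
    Divide the congruence (and modulus) by g = 3: 3·t ≡ 2 (mod 4).
    The inverse of 3 mod 4 is 3 (since 3·3 = 9 = 2·4 + 1), so t ≡ 3·2 = 6 ≡ 2 (mod 4).
    Then x = 2 + 9·2 = 20, valid modulo lcm(9, 12) = 36: x ≡ 20 (mod 36).
  Combine with x ≡ 8 (mod 14): gcd(36, 14) = 2; 8 - 20 = -12, which IS divisible by 2, so compatible.
    Write x = 20 + 36·t and substitute into x ≡ 8 (mod 14): 36·t ≡ 8 − 20 = -12 (mod 14).
    Divide the congruence (and modulus) by g = 2: 18·t ≡ -6 (mod 7).
    Reduce coefficients mod 7: 4·t ≡ 1 (mod 7).
    The inverse of 4 mod 7 is 2 (since 4·2 = 8 = 1·7 + 1), so t ≡ 2·1 = 2 ≡ 2 (mod 7).
    Then x = 20 + 36·2 = 92, valid modulo lcm(36, 14) = 252: x ≡ 92 (mod 252).
Verify: 92 mod 9 = 2, 92 mod 12 = 8, 92 mod 14 = 8.

x ≡ 92 (mod 252).


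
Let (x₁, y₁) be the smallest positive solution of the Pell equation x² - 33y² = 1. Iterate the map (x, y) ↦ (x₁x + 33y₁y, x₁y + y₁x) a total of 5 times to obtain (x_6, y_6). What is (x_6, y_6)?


Step 1: Find the fundamental solution (x₁, y₁) of x² - 33y² = 1.
  Expand √33 as a continued fraction. a₀ = ⌊√33⌋ = 5; iterate m_{k+1} = d_k·a_k − m_k, d_{k+1} = (33 − m_{k+1}²)/d_k, a_{k+1} = ⌊(a₀ + m_{k+1})/d_{k+1}⌋ (starting m₀ = 0, d₀ = 1), with convergents p_k = a_k·p_{k-1} + p_{k-2}, q_k = a_k·q_{k-1} + q_{k-2} (p₋₁ = 1, q₋₁ = 0):
  k = 0: a₀ = 5; p₀/q₀ = 5/1; p₀² − 33·q₀² = 25 − 33 = -8.
  k = 1: m = 5, d = 8, a = ⌊(5 + 5)/8⌋ = 1; p/q = (1·5 + 1)/(1·1 + 0) = 6/1; p² − 33·q² = 36 − 33 = 3.
  k = 2: m = 3, d = 3, a = ⌊(5 + 3)/3⌋ = 2; p/q = (2·6 + 5)/(2·1 + 1) = 17/3; p² − 33·q² = 289 − 297 = -8.
  k = 3: m = 3, d = 8, a = ⌊(5 + 3)/8⌋ = 1; p/q = (1·17 + 6)/(1·3 + 1) = 23/4; p² − 33·q² = 529 − 528 = 1.
  The first convergent with p² − 33·q² = 1 gives the fundamental solution (x₁, y₁) = (23, 4).
Step 2: Apply the recurrence (x_{n+1}, y_{n+1}) = (x₁x_n + 33y₁y_n, x₁y_n + y₁x_n) repeatedly.
  From (x_1, y_1) = (23, 4): x_2 = 23·23 + 33·4·4 = 1057; y_2 = 23·4 + 4·23 = 184.
  From (x_2, y_2) = (1057, 184): x_3 = 23·1057 + 33·4·184 = 48599; y_3 = 23·184 + 4·1057 = 8460.
  From (x_3, y_3) = (48599, 8460): x_4 = 23·48599 + 33·4·8460 = 2234497; y_4 = 23·8460 + 4·48599 = 388976.
  From (x_4, y_4) = (2234497, 388976): x_5 = 23·2234497 + 33·4·388976 = 102738263; y_5 = 23·388976 + 4·2234497 = 17884436.
  From (x_5, y_5) = (102738263, 17884436): x_6 = 23·102738263 + 33·4·17884436 = 4723725601; y_6 = 23·17884436 + 4·102738263 = 822295080.
Step 3: Verify x_6² - 33·y_6² = 22313583553542811201 - 22313583553542811200 = 1 (should be 1). ✓

(x_1, y_1) = (23, 4); (x_6, y_6) = (4723725601, 822295080).


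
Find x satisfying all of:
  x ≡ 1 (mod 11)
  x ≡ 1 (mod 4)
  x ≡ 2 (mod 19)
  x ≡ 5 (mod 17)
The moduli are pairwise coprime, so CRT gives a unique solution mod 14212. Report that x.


Product of moduli M = 11 · 4 · 19 · 17 = 14212.
Merge one congruence at a time:
  Start: x ≡ 1 (mod 11).
  Combine with x ≡ 1 (mod 4); new modulus lcm = 44.
    Write x = 1 + 11·t and substitute into x ≡ 1 (mod 4): 11·t ≡ 1 − 1 = 0 (mod 4).
    Reduce coefficients mod 4: 3·t ≡ 0 (mod 4).
    The inverse of 3 mod 4 is 3 (since 3·3 = 9 = 2·4 + 1), so t ≡ 3·0 = 0 ≡ 0 (mod 4).
    Then x = 1 + 11·0 = 1, valid modulo lcm(11, 4) = 44: x ≡ 1 (mod 44).
  Combine with x ≡ 2 (mod 19); new modulus lcm = 836.
    Write x = 1 + 44·t and substitute into x ≡ 2 (mod 19): 44·t ≡ 2 − 1 = 1 (mod 19).
    Reduce coefficients mod 19: 6·t ≡ 1 (mod 19).
    The inverse of 6 mod 19 is 16 (since 6·16 = 96 = 5·19 + 1), so t ≡ 16·1 = 16 ≡ 16 (mod 19).
    Then x = 1 + 44·16 = 705, valid modulo lcm(44, 19) = 836: x ≡ 705 (mod 836).
  Combine with x ≡ 5 (mod 17); new modulus lcm = 14212.
    Write x = 705 + 836·t and substitute into x ≡ 5 (mod 17): 836·t ≡ 5 − 705 = -700 (mod 17).
    Reduce coefficients mod 17: 3·t ≡ 14 (mod 17).
    The inverse of 3 mod 17 is 6 (since 3·6 = 18 = 1·17 + 1), so t ≡ 6·14 = 84 ≡ 16 (mod 17).
    Then x = 705 + 836·16 = 14081, valid modulo lcm(836, 17) = 14212: x ≡ 14081 (mod 14212).
Verify against each original: 14081 mod 11 = 1, 14081 mod 4 = 1, 14081 mod 19 = 2, 14081 mod 17 = 5.

x ≡ 14081 (mod 14212).


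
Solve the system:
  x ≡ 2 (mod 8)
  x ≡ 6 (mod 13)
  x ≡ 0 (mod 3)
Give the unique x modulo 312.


Moduli 8, 13, 3 are pairwise coprime; by CRT there is a unique solution modulo M = 8 · 13 · 3 = 312.
Solve pairwise, accumulating the modulus:
  Start with x ≡ 2 (mod 8).
  Combine with x ≡ 6 (mod 13): since gcd(8, 13) = 1, we get a unique residue mod 104.
    Write x = 2 + 8·t and substitute into x ≡ 6 (mod 13): 8·t ≡ 6 − 2 = 4 (mod 13).
    The inverse of 8 mod 13 is 5 (since 8·5 = 40 = 3·13 + 1), so t ≡ 5·4 = 20 ≡ 7 (mod 13).
    Then x = 2 + 8·7 = 58, valid modulo lcm(8, 13) = 104: x ≡ 58 (mod 104).
  Combine with x ≡ 0 (mod 3): since gcd(104, 3) = 1, we get a unique residue mod 312.
    Write x = 58 + 104·t and substitute into x ≡ 0 (mod 3): 104·t ≡ 0 − 58 = -58 (mod 3).
    Reduce coefficients mod 3: 2·t ≡ 2 (mod 3).
    The inverse of 2 mod 3 is 2 (since 2·2 = 4 = 1·3 + 1), so t ≡ 2·2 = 4 ≡ 1 (mod 3).
    Then x = 58 + 104·1 = 162, valid modulo lcm(104, 3) = 312: x ≡ 162 (mod 312).
Verify: 162 mod 8 = 2 ✓, 162 mod 13 = 6 ✓, 162 mod 3 = 0 ✓.

x ≡ 162 (mod 312).
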